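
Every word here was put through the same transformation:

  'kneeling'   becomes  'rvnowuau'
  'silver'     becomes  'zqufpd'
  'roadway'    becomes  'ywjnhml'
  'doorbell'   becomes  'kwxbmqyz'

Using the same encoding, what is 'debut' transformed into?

In kneeling: k→r is +7, n→v is +8, e→n is +9, e→o is +10 — the shift increases by 1 each position. Each letter shifts forward by (position + 7), i.e. 7, 8, 9, … — the shift grows by one for each successive letter.
On debut: d+7=k, e+8=m, b+9=k, u+10=e, t+11=e.

kmkee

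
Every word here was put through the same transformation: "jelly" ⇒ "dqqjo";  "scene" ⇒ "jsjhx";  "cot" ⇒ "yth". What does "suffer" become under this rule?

wjkkzx

The output letters match the input read backwards, each shifted +5: jelly reversed is yllej. Read the word backwards and shift each letter +5.
For suffer: reverse → reffus; then shift: r+5=w, e+5=j, f+5=k, f+5=k, u+5=z, s+5=x.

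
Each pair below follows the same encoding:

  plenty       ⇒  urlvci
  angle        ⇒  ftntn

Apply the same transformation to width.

bokbq

The shift increases by 1 at each position, starting from +5: 5, 6, 7, ….
Applying it to width: w+5=b, i+6=o, d+7=k, t+8=b, h+9=q.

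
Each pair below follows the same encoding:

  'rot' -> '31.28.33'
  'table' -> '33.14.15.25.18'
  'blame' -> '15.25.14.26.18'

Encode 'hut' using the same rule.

21.34.33

r is letter #18 and maps to 31: an offset of 13. The number is (letter's place in the alphabet, a=1) + 13.
On hut: h=8→21, u=21→34, t=20→33.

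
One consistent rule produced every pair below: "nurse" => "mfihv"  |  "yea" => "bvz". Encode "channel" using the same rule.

Each pair mirrors across the alphabet (n↔m, u↔f, r↔i): positions sum to 25. This is the alphabet-reversal cipher (Atbash): a becomes z, b becomes y, etc.
On channel: c↔x, h↔s, a↔z, n↔m, n↔m, e↔v, l↔o.

xszmmvo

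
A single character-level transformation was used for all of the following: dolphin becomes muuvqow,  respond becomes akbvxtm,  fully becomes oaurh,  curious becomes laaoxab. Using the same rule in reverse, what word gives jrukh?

Shifts by position in dolphin: pos 0: d→m (+9), pos 1: o→u (+6), pos 2: l→u (+9), pos 3: p→v (+6) — repeating every 2. A repeating key of period 2 is used — shifts +9, +6 over and over.
Undoing it on jrukh: j−9=a, r−6=l, u−9=l, k−6=e, h−9=y.

alley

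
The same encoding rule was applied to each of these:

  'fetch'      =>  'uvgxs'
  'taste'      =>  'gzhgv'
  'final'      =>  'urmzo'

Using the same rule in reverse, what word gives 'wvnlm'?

Each pair mirrors across the alphabet (f↔u, e↔v, t↔g): positions sum to 25. This is the alphabet-reversal cipher (Atbash): a becomes z, b becomes y, etc.
Decoding wvnlm: w↔d, v↔e, n↔m, l↔o, m↔n.

demon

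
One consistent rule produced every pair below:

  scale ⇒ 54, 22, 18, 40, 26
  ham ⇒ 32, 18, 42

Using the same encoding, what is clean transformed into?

22, 40, 26, 18, 44

s(#19)→54 and c(#3)→22: differences scale by 2, so n = 2·pos + 16. Each letter becomes 2×(its alphabet position, a=1..z=26) + 16.
Applying it to clean: c=3→22, l=12→40, e=5→26, a=1→18, n=14→44.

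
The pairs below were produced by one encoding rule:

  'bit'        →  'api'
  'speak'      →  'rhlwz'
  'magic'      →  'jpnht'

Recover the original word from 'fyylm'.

ferry

The word is reversed, then every letter is shifted forward by 7.
Reversing it on fyylm: shift back: f−7=y, y−7=r, y−7=r, l−7=e, m−7=f → yrref; then reverse → ferry.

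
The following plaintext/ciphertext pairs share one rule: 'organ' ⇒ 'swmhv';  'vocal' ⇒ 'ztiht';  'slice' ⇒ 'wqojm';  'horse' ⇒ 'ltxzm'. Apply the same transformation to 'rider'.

vnjlz

In organ: o→s is +4, r→w is +5, g→m is +6, a→h is +7 — the shift increases by 1 each position. Each letter shifts forward by (position + 4), i.e. 4, 5, 6, … — the shift grows by one for each successive letter.
On rider: r+4=v, i+5=n, d+6=j, e+7=l, r+8=z.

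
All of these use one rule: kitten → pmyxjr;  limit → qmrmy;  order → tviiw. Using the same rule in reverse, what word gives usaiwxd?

poverty

Shifts by position in kitten: pos 0: k→p (+5), pos 1: i→m (+4), pos 2: t→y (+5), pos 3: t→x (+4) — repeating every 2. It's a Vigenère-style cipher with numeric key [5,4]: position i shifts by key[i mod 2].
Decoding usaiwxd: u−5=p, s−4=o, a−5=v, i−4=e, w−5=r, x−4=t, d−5=y.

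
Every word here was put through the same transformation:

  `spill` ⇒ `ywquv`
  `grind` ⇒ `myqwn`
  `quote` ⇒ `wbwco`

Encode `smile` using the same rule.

In spill: s→y is +6, p→w is +7, i→q is +8, l→u is +9 — the shift increases by 1 each position. Each letter shifts forward by (position + 6), i.e. 6, 7, 8, … — the shift grows by one for each successive letter.
Applying it to smile: s+6=y, m+7=t, i+8=q, l+9=u, e+10=o.

ytquo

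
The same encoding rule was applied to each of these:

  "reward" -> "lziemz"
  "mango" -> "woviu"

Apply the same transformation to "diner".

zmvql

The output letters match the input read backwards, each shifted +8: reward reversed is drawer. Two steps: reverse the string, then apply a Caesar shift of +8.
For diner: reverse → renid; then shift: r+8=z, e+8=m, n+8=v, i+8=q, d+8=l.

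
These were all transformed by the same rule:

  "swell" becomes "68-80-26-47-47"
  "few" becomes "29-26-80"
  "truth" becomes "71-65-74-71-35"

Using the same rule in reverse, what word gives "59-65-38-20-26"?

price

s(#19)→68 and w(#23)→80: differences scale by 3, so n = 3·pos + 11. Each letter becomes 3×(its alphabet position, a=1..z=26) + 11.
Decoding 59-65-38-20-26: 59→(59−11)÷3=16=p, 65→(65−11)÷3=18=r, 38→(38−11)÷3=9=i, 20→(20−11)÷3=3=c, 26→(26−11)÷3=5=e.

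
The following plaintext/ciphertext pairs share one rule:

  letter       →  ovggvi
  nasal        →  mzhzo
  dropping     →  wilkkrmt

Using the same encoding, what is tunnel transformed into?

gfmmvo

Letters are reflected about the middle of the alphabet (position → 25−position): Atbash.
Applying it to tunnel: t↔g, u↔f, n↔m, n↔m, e↔v, l↔o.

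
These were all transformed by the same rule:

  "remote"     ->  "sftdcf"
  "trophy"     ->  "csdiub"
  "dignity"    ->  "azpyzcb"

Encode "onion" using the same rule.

dyzdy

Treating letters as 0–25, the rule is x ↦ 5x + 11 (mod 26).
For onion: o(14)→5·14+11≡3=d; n(13)→5·13+11≡24=y; i(8)→5·8+11≡25=z; o(14)→5·14+11≡3=d; n(13)→5·13+11≡24=y (all mod 26).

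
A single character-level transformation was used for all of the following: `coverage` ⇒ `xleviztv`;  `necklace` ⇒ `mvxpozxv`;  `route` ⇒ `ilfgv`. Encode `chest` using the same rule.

Letters are reflected about the middle of the alphabet (position → 25−position): Atbash.
For chest: c↔x, h↔s, e↔v, s↔h, t↔g.

xsvhg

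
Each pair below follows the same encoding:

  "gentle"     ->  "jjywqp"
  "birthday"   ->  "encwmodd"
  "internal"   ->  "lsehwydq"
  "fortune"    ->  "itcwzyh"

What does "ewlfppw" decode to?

bracket

Shifts by position in gentle: pos 0: g→j (+3), pos 1: e→j (+5), pos 2: n→y (+11), pos 3: t→w (+3), pos 4: l→q (+5), pos 5: e→p (+11) — repeating every 3. The shifts repeat in a cycle of length 3: positions 0,1,… shift by +3, +5, +11, then the pattern repeats.
Decoding ewlfppw: e−3=b, w−5=r, l−11=a, f−3=c, p−5=k, p−11=e, w−3=t.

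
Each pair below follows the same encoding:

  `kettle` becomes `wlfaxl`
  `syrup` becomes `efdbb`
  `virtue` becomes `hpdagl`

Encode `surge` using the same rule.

Shifts by position in kettle: pos 0: k→w (+12), pos 1: e→l (+7), pos 2: t→f (+12), pos 3: t→a (+7) — repeating every 2. The shifts repeat in a cycle of length 2: positions 0,1,… shift by +12, +7, then the pattern repeats.
Applying it to surge: s+12=e, u+7=b, r+12=d, g+7=n, e+12=q.

ebdnq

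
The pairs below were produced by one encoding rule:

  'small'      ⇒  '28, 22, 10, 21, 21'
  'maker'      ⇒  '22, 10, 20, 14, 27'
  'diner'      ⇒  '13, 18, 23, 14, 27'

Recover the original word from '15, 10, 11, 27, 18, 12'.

fabric

s is letter #19 and maps to 28: an offset of 9. Letters become their 1-based position plus 9 (so a→10, b→11, …).
Decoding 15, 10, 11, 27, 18, 12: 15→(15−9)÷1=6=f, 10→(10−9)÷1=1=a, 11→(11−9)÷1=2=b, 27→(27−9)÷1=18=r, 18→(18−9)÷1=9=i, 12→(12−9)÷1=3=c.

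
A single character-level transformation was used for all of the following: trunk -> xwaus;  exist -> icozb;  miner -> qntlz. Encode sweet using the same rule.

In trunk: t→x is +4, r→w is +5, u→a is +6, n→u is +7 — the shift increases by 1 each position. Letter i (0-indexed) is shifted by i+4, so successive shifts are 4, 5, 6, ….
On sweet: s+4=w, w+5=b, e+6=k, e+7=l, t+8=b.

wbklb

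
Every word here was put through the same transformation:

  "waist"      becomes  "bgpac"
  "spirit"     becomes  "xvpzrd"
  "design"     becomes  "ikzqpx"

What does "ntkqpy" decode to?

indigo

In waist: w→b is +5, a→g is +6, i→p is +7, s→a is +8 — the shift increases by 1 each position. The shift increases by 1 at each position, starting from +5: 5, 6, 7, ….
Reversing it on ntkqpy: n−5=i, t−6=n, k−7=d, q−8=i, p−9=g, y−10=o.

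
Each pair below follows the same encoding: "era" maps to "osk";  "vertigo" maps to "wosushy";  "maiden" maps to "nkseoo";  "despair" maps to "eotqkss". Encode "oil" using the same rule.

ysm

The shift depends on letter class: consonant r→s is +1, but vowel e→o is +10. Two shifts are in play — +10 for a/e/i/o/u, +1 for every other letter.
On oil: o(vowel)+10=y, i(vowel)+10=s, l(cons)+1=m.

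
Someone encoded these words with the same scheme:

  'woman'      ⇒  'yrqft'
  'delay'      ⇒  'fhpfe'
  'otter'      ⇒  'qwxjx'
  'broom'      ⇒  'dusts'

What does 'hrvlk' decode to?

In woman: w→y is +2, o→r is +3, m→q is +4, a→f is +5 — the shift increases by 1 each position. The shift increases by 1 at each position, starting from +2: 2, 3, 4, ….
Decoding hrvlk: h−2=f, r−3=o, v−4=r, l−5=g, k−6=e.

forge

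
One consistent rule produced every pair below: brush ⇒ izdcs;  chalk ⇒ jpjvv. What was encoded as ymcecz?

return

The shift increases by 1 at each position, starting from +7: 7, 8, 9, ….
Reversing it on ymcecz: y−7=r, m−8=e, c−9=t, e−10=u, c−11=r, z−12=n.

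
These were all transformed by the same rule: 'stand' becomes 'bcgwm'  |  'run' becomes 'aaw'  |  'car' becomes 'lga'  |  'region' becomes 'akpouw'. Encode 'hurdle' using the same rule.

qaamuk

The shift depends on letter class: consonant s→b is +9, but vowel a→g is +6. Two shifts are in play — +6 for a/e/i/o/u, +9 for every other letter.
Applying it to hurdle: h(cons)+9=q, u(vowel)+6=a, r(cons)+9=a, d(cons)+9=m, l(cons)+9=u, e(vowel)+6=k.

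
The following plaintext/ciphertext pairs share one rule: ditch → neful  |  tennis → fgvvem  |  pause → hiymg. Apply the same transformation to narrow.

vittok

d(3)→n(13) and i(8)→e(4) fit y≡19x+8 (mod 26); the inverse of 19 mod 26 is 11. This is an affine cipher: with a=0,…,z=25, each position x becomes (19x+8) mod 26.
For narrow: n(13)→19·13+8≡21=v; a(0)→19·0+8≡8=i; r(17)→19·17+8≡19=t; r(17)→19·17+8≡19=t; o(14)→19·14+8≡14=o; w(22)→19·22+8≡10=k (all mod 26).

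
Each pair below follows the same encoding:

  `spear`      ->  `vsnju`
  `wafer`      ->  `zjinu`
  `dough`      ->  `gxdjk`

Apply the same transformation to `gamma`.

jjppj

The shift depends on letter class: consonant s→v is +3, but vowel e→n is +9. Two shifts are in play — +9 for a/e/i/o/u, +3 for every other letter.
Applying it to gamma: g(cons)+3=j, a(vowel)+9=j, m(cons)+3=p, m(cons)+3=p, a(vowel)+9=j.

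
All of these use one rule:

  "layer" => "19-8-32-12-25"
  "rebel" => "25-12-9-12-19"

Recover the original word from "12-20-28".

emu

l is letter #12 and maps to 19: an offset of 7. The number is (letter's place in the alphabet, a=1) + 7.
Undoing it on 12-20-28: 12→(12−7)÷1=5=e, 20→(20−7)÷1=13=m, 28→(28−7)÷1=21=u.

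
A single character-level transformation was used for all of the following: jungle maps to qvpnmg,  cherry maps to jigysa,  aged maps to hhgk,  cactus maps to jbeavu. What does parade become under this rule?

wbtheg

Shifts by position in jungle: pos 0: j→q (+7), pos 1: u→v (+1), pos 2: n→p (+2), pos 3: g→n (+7), pos 4: l→m (+1), pos 5: e→g (+2) — repeating every 3. The shifts repeat in a cycle of length 3: positions 0,1,… shift by +7, +1, +2, then the pattern repeats.
Applying it to parade: p+7=w, a+1=b, r+2=t, a+7=h, d+1=e, e+2=g.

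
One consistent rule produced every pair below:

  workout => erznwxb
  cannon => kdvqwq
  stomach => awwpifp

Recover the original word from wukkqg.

orchid

Shifts by position in workout: pos 0: w→e (+8), pos 1: o→r (+3), pos 2: r→z (+8), pos 3: k→n (+3) — repeating every 2. The shifts repeat in a cycle of length 2: positions 0,1,… shift by +8, +3, then the pattern repeats.
Reversing it on wukkqg: w−8=o, u−3=r, k−8=c, k−3=h, q−8=i, g−3=d.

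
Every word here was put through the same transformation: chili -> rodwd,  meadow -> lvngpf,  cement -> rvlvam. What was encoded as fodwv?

while

Treating letters as 0–25, the rule is x ↦ 15x + 13 (mod 26).
Reversing it on fodwv: f(5)→7·(5−13)≡22=w; o(14)→7·(14−13)≡7=h; d(3)→7·(3−13)≡8=i; w(22)→7·(22−13)≡11=l; v(21)→7·(21−13)≡4=e (all mod 26).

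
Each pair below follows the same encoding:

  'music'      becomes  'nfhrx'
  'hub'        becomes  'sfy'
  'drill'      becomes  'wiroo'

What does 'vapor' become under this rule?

This is the alphabet-reversal cipher (Atbash): a becomes z, b becomes y, etc.
Applying it to vapor: v↔e, a↔z, p↔k, o↔l, r↔i.

ezkli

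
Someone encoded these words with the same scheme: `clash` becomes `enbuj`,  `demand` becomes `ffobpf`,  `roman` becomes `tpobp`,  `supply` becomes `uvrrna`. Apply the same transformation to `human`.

The shift depends on letter class: consonant c→e is +2, but vowel a→b is +1. The rule splits by letter class: vowels +1, consonants +2.
On human: h(cons)+2=j, u(vowel)+1=v, m(cons)+2=o, a(vowel)+1=b, n(cons)+2=p.

jvobp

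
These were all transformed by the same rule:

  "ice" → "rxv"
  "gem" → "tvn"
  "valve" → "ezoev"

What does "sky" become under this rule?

Each pair mirrors across the alphabet (i↔r, c↔x, e↔v): positions sum to 25. This is the alphabet-reversal cipher (Atbash): a becomes z, b becomes y, etc.
Applying it to sky: s↔h, k↔p, y↔b.

hpb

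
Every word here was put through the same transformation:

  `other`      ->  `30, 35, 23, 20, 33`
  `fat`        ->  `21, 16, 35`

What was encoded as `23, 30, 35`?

hot

o is letter #15 and maps to 30: an offset of 15. The number is (letter's place in the alphabet, a=1) + 15.
Reversing it on 23, 30, 35: 23→(23−15)÷1=8=h, 30→(30−15)÷1=15=o, 35→(35−15)÷1=20=t.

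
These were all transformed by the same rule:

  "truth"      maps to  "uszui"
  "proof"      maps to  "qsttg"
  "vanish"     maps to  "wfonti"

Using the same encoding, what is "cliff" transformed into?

The shift depends on letter class: consonant t→u is +1, but vowel u→z is +5. Two shifts are in play — +5 for a/e/i/o/u, +1 for every other letter.
Applying it to cliff: c(cons)+1=d, l(cons)+1=m, i(vowel)+5=n, f(cons)+1=g, f(cons)+1=g.

dmngg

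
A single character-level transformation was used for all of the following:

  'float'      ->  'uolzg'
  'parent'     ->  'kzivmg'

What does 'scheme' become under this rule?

Each pair mirrors across the alphabet (f↔u, l↔o, o↔l): positions sum to 25. This is the alphabet-reversal cipher (Atbash): a becomes z, b becomes y, etc.
For scheme: s↔h, c↔x, h↔s, e↔v, m↔n, e↔v.

hxsvnv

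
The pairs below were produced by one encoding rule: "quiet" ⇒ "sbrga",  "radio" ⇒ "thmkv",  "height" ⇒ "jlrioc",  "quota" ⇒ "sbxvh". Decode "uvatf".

Shifts by position in quiet: pos 0: q→s (+2), pos 1: u→b (+7), pos 2: i→r (+9), pos 3: e→g (+2), pos 4: t→a (+7) — repeating every 3. The shifts repeat in a cycle of length 3: positions 0,1,… shift by +2, +7, +9, then the pattern repeats.
Undoing it on uvatf: u−2=s, v−7=o, a−9=r, t−2=r, f−7=y.

sorry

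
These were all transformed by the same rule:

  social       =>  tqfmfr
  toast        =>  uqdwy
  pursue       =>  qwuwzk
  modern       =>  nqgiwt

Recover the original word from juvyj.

issue

In social: s→t is +1, o→q is +2, c→f is +3, i→m is +4 — the shift increases by 1 each position. Each letter shifts forward by (position + 1), i.e. 1, 2, 3, … — the shift grows by one for each successive letter.
Decoding juvyj: j−1=i, u−2=s, v−3=s, y−4=u, j−5=e.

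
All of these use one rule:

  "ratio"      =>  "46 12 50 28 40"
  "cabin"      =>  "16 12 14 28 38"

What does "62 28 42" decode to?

zip

r(#18)→46 and a(#1)→12: differences scale by 2, so n = 2·pos + 10. The formula is n = 2×(alphabet index, a=1) + 10.
Decoding 62 28 42: 62→(62−10)÷2=26=z, 28→(28−10)÷2=9=i, 42→(42−10)÷2=16=p.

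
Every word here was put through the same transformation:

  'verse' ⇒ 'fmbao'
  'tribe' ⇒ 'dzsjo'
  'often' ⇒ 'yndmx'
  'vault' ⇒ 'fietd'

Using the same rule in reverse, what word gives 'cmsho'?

It's a Vigenère-style cipher with numeric key [10,8]: position i shifts by key[i mod 2].
Reversing it on cmsho: c−10=s, m−8=e, s−10=i, h−8=z, o−10=e.

seize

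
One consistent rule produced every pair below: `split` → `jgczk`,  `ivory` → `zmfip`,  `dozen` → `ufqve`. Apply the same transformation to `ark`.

rib

Compare letters: s→j is +17, p→g is +17, l→c is +17 — a constant shift. Each letter is shifted forward by 17 in the alphabet (a Caesar shift of +17).
On ark: a+17=r, r+17=i, k+17=b.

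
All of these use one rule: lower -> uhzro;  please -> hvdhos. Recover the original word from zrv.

The output letters match the input read backwards, each shifted +3: lower reversed is rewol. The word is reversed, then every letter is shifted forward by 3.
Reversing it on zrv: shift back: z−3=w, r−3=o, v−3=s → wos; then reverse → sow.

sow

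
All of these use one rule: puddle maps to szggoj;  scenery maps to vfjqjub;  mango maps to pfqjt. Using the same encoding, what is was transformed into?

The shift depends on letter class: consonant p→s is +3, but vowel u→z is +5. Vowels shift forward by 5 and consonants shift forward by 3.
For was: w(cons)+3=z, a(vowel)+5=f, s(cons)+3=v.

zfv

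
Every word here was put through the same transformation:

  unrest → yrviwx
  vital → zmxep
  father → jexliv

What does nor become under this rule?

rsv

Compare letters: u→y is +4, n→r is +4, r→v is +4 — a constant shift. Each letter is shifted forward by 4 in the alphabet (a Caesar shift of +4).
For nor: n+4=r, o+4=s, r+4=v.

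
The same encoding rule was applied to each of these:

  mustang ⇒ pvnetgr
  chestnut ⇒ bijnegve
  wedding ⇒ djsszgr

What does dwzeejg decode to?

Treating letters as 0–25, the rule is x ↦ 17x + 19 (mod 26).
Decoding dwzeejg: d(3)→23·(3−19)≡22=w; w(22)→23·(22−19)≡17=r; z(25)→23·(25−19)≡8=i; e(4)→23·(4−19)≡19=t; e(4)→23·(4−19)≡19=t; j(9)→23·(9−19)≡4=e; g(6)→23·(6−19)≡13=n (all mod 26).

written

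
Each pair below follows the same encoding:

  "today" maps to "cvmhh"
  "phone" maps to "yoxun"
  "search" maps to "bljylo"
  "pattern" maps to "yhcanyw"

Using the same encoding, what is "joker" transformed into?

svtla

A repeating key of period 2 is used — shifts +9, +7 over and over.
On joker: j+9=s, o+7=v, k+9=t, e+7=l, r+9=a.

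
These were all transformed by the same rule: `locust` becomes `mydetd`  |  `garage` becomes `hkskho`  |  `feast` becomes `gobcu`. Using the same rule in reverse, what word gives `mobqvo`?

league

Shifts by position in locust: pos 0: l→m (+1), pos 1: o→y (+10), pos 2: c→d (+1), pos 3: u→e (+10) — repeating every 2. It's a Vigenère-style cipher with numeric key [1,10]: position i shifts by key[i mod 2].
Undoing it on mobqvo: m−1=l, o−10=e, b−1=a, q−10=g, v−1=u, o−10=e.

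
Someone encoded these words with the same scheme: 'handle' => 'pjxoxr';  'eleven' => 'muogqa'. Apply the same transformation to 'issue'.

In handle: h→p is +8, a→j is +9, n→x is +10, d→o is +11 — the shift increases by 1 each position. Letter i (0-indexed) is shifted by i+8, so successive shifts are 8, 9, 10, ….
On issue: i+8=q, s+9=b, s+10=c, u+11=f, e+12=q.

qbcfq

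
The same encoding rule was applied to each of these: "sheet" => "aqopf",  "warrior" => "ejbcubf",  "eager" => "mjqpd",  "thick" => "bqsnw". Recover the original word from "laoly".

In sheet: s→a is +8, h→q is +9, e→o is +10, e→p is +11 — the shift increases by 1 each position. Each letter shifts forward by (position + 8), i.e. 8, 9, 10, … — the shift grows by one for each successive letter.
Undoing it on laoly: l−8=d, a−9=r, o−10=e, l−11=a, y−12=m.

dream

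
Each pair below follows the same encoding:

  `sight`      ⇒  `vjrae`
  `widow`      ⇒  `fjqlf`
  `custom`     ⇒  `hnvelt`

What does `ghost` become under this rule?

s(18)→v(21) and i(8)→j(9) fit y≡9x+15 (mod 26); the inverse of 9 mod 26 is 3. This is an affine cipher: with a=0,…,z=25, each position x becomes (9x+15) mod 26.
On ghost: g(6)→9·6+15≡17=r; h(7)→9·7+15≡0=a; o(14)→9·14+15≡11=l; s(18)→9·18+15≡21=v; t(19)→9·19+15≡4=e (all mod 26).

ralve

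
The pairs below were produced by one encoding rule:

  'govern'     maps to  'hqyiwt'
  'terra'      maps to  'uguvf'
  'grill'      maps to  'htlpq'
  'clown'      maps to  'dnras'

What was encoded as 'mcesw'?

Letter i (0-indexed) is shifted by i+1, so successive shifts are 1, 2, 3, ….
Reversing it on mcesw: m−1=l, c−2=a, e−3=b, s−4=o, w−5=r.

labor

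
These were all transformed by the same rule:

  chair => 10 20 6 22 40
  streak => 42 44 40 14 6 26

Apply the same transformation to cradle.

c(#3)→10 and h(#8)→20: differences scale by 2, so n = 2·pos + 4. Each letter becomes 2×(its alphabet position, a=1..z=26) + 4.
On cradle: c=3→10, r=18→40, a=1→6, d=4→12, l=12→28, e=5→14.

10 40 6 12 28 14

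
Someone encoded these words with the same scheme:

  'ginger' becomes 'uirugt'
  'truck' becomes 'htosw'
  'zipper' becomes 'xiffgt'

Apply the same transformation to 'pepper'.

g(6)→u(20) and i(8)→i(8) fit y≡7x+4 (mod 26); the inverse of 7 mod 26 is 15. Treating letters as 0–25, the rule is x ↦ 7x + 4 (mod 26).
For pepper: p(15)→7·15+4≡5=f; e(4)→7·4+4≡6=g; p(15)→7·15+4≡5=f; p(15)→7·15+4≡5=f; e(4)→7·4+4≡6=g; r(17)→7·17+4≡19=t (all mod 26).

fgffgt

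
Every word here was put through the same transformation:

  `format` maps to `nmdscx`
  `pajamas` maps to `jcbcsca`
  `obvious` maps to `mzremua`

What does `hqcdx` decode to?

f(5)→n(13) and o(14)→m(12) fit y≡23x+2 (mod 26); the inverse of 23 mod 26 is 17. Each letter's alphabet position (a=0..z=25) is mapped through 23·x+2 mod 26 — an affine cipher.
Reversing it on hqcdx: h(7)→17·(7−2)≡7=h; q(16)→17·(16−2)≡4=e; c(2)→17·(2−2)≡0=a; d(3)→17·(3−2)≡17=r; x(23)→17·(23−2)≡19=t (all mod 26).

heart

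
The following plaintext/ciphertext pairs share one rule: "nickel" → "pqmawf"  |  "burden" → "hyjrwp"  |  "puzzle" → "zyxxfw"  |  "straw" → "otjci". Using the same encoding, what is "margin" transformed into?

Each letter's alphabet position (a=0..z=25) is mapped through 5·x+2 mod 26 — an affine cipher.
Applying it to margin: m(12)→5·12+2≡10=k; a(0)→5·0+2≡2=c; r(17)→5·17+2≡9=j; g(6)→5·6+2≡6=g; i(8)→5·8+2≡16=q; n(13)→5·13+2≡15=p (all mod 26).

kcjgqp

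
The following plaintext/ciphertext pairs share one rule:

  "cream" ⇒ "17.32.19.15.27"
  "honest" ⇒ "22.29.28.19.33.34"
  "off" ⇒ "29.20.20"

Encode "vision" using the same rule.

36.23.33.23.29.28

c is letter #3 and maps to 17: an offset of 14. Each letter is replaced by its alphabet position (a=1..z=26) + 14.
For vision: v=22→36, i=9→23, s=19→33, i=9→23, o=15→29, n=14→28.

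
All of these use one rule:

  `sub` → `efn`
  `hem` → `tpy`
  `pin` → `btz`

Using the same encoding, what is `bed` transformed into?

npp

Vowels shift forward by 11 and consonants shift forward by 12.
On bed: b(cons)+12=n, e(vowel)+11=p, d(cons)+12=p.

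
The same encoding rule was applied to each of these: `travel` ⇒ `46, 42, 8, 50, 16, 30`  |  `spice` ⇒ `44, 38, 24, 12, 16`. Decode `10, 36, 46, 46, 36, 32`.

t(#20)→46 and r(#18)→42: differences scale by 2, so n = 2·pos + 6. The formula is n = 2×(alphabet index, a=1) + 6.
Undoing it on 10, 36, 46, 46, 36, 32: 10→(10−6)÷2=2=b, 36→(36−6)÷2=15=o, 46→(46−6)÷2=20=t, 46→(46−6)÷2=20=t, 36→(36−6)÷2=15=o, 32→(32−6)÷2=13=m.

bottom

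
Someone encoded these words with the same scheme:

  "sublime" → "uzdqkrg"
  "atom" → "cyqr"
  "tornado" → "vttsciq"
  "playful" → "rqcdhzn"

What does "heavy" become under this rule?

Shifts by position in sublime: pos 0: s→u (+2), pos 1: u→z (+5), pos 2: b→d (+2), pos 3: l→q (+5) — repeating every 2. The shifts repeat in a cycle of length 2: positions 0,1,… shift by +2, +5, then the pattern repeats.
For heavy: h+2=j, e+5=j, a+2=c, v+5=a, y+2=a.

jjcaa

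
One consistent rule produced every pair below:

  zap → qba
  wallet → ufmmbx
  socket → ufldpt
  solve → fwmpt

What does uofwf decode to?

Read the word backwards and shift each letter +1.
Undoing it on uofwf: shift back: u−1=t, o−1=n, f−1=e, w−1=v, f−1=e → tneve; then reverse → event.

event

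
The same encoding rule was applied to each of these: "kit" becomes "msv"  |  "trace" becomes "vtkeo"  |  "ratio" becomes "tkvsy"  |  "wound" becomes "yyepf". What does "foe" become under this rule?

hyo

The shift depends on letter class: consonant k→m is +2, but vowel i→s is +10. The rule splits by letter class: vowels +10, consonants +2.
Applying it to foe: f(cons)+2=h, o(vowel)+10=y, e(vowel)+10=o.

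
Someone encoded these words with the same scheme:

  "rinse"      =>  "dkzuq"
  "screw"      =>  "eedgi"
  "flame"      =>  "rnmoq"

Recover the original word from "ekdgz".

Shifts by position in rinse: pos 0: r→d (+12), pos 1: i→k (+2), pos 2: n→z (+12), pos 3: s→u (+2) — repeating every 2. It's a Vigenère-style cipher with numeric key [12,2]: position i shifts by key[i mod 2].
Reversing it on ekdgz: e−12=s, k−2=i, d−12=r, g−2=e, z−12=n.

siren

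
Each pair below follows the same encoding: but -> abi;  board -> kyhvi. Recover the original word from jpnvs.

logic

Read the word backwards and shift each letter +7.
Reversing it on jpnvs: shift back: j−7=c, p−7=i, n−7=g, v−7=o, s−7=l → cigol; then reverse → logic.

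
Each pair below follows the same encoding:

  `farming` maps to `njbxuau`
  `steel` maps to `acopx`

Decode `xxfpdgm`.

Each letter shifts forward by (position + 8), i.e. 8, 9, 10, … — the shift grows by one for each successive letter.
Reversing it on xxfpdgm: x−8=p, x−9=o, f−10=v, p−11=e, d−12=r, g−13=t, m−14=y.

poverty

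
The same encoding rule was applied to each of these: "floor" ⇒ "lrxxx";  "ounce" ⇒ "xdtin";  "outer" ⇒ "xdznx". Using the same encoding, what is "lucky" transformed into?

The shift depends on letter class: consonant f→l is +6, but vowel o→x is +9. Two shifts are in play — +9 for a/e/i/o/u, +6 for every other letter.
On lucky: l(cons)+6=r, u(vowel)+9=d, c(cons)+6=i, k(cons)+6=q, y(cons)+6=e.

rdiqe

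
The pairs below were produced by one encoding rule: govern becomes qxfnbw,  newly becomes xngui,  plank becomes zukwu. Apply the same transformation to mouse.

wxebo

It's a Vigenère-style cipher with numeric key [10,9]: position i shifts by key[i mod 2].
On mouse: m+10=w, o+9=x, u+10=e, s+9=b, e+10=o.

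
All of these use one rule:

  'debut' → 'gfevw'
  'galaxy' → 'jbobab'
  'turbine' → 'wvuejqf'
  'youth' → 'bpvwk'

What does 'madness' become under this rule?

pbgqfvv

The shift depends on letter class: consonant d→g is +3, but vowel e→f is +1. The rule splits by letter class: vowels +1, consonants +3.
On madness: m(cons)+3=p, a(vowel)+1=b, d(cons)+3=g, n(cons)+3=q, e(vowel)+1=f, s(cons)+3=v, s(cons)+3=v.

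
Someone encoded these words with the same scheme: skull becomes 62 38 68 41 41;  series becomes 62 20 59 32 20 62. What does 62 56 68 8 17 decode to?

Each letter becomes 3×(its alphabet position, a=1..z=26) + 5.
Reversing it on 62 56 68 8 17: 62→(62−5)÷3=19=s, 56→(56−5)÷3=17=q, 68→(68−5)÷3=21=u, 8→(8−5)÷3=1=a, 17→(17−5)÷3=4=d.

squad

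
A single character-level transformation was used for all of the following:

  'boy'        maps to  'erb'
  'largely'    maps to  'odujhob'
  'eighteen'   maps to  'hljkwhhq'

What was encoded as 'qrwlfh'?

notice

Compare letters: b→e is +3, o→r is +3, y→b is +3 — a constant shift. This is a Caesar cipher with shift 3.
Decoding qrwlfh: q−3=n, r−3=o, w−3=t, l−3=i, f−3=c, h−3=e.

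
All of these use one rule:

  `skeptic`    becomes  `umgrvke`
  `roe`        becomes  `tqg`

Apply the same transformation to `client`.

enkgpv

Compare letters: s→u is +2, k→m is +2, e→g is +2 — a constant shift. This is a Caesar cipher with shift 2.
On client: c+2=e, l+2=n, i+2=k, e+2=g, n+2=p, t+2=v.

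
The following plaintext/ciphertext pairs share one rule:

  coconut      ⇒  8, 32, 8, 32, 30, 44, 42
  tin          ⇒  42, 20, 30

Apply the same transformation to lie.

With a=1..z=26, the number is 2·pos + 2.
On lie: l=12→26, i=9→20, e=5→12.

26, 20, 12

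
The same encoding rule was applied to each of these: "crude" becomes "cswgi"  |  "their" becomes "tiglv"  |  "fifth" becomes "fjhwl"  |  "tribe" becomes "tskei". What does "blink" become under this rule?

In crude: c→c is +0, r→s is +1, u→w is +2, d→g is +3 — the shift increases by 1 each position. Letter i (0-indexed) is shifted by i+0, so successive shifts are 0, 1, 2, ….
For blink: b+0=b, l+1=m, i+2=k, n+3=q, k+4=o.

bmkqo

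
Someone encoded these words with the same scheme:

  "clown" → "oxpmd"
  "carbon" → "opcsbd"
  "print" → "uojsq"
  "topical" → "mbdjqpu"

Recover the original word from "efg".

fed

The word is reversed, then every letter is shifted forward by 1.
Decoding efg: shift back: e−1=d, f−1=e, g−1=f → def; then reverse → fed.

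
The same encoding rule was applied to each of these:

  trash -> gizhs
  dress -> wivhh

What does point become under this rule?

klrmg

Each pair mirrors across the alphabet (t↔g, r↔i, a↔z): positions sum to 25. This is the alphabet-reversal cipher (Atbash): a becomes z, b becomes y, etc.
For point: p↔k, o↔l, i↔r, n↔m, t↔g.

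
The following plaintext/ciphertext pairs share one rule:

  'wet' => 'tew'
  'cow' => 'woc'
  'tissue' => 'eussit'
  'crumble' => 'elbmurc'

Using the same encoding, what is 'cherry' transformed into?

yrrehc

It's just the letters in reverse order.
Applying it to cherry: reverse → yrrehc.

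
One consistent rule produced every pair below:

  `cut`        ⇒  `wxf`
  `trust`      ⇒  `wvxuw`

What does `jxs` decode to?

Read the word backwards and shift each letter +3.
Reversing it on jxs: shift back: j−3=g, x−3=u, s−3=p → gup; then reverse → pug.

pug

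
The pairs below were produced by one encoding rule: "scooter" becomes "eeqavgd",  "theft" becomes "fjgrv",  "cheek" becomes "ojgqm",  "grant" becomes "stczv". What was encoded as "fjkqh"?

The shifts repeat in a cycle of length 3: positions 0,1,… shift by +12, +2, +2, then the pattern repeats.
Reversing it on fjkqh: f−12=t, j−2=h, k−2=i, q−12=e, h−2=f.

thief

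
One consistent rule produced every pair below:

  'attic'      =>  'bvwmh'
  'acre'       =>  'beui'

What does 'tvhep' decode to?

In attic: a→b is +1, t→v is +2, t→w is +3, i→m is +4 — the shift increases by 1 each position. The shift increases by 1 at each position, starting from +1: 1, 2, 3, ….
Decoding tvhep: t−1=s, v−2=t, h−3=e, e−4=a, p−5=k.

steak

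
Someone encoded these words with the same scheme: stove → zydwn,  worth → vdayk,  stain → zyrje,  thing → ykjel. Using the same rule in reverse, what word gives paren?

Each letter's alphabet position (a=0..z=25) is mapped through 25·x+17 mod 26 — an affine cipher.
Undoing it on paren: p(15)→25·(15−17)≡2=c; a(0)→25·(0−17)≡17=r; r(17)→25·(17−17)≡0=a; e(4)→25·(4−17)≡13=n; n(13)→25·(13−17)≡4=e (all mod 26).

crane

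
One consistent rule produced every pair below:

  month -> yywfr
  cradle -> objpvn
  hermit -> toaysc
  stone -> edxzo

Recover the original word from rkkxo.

fable

Shifts by position in month: pos 0: m→y (+12), pos 1: o→y (+10), pos 2: n→w (+9), pos 3: t→f (+12), pos 4: h→r (+10) — repeating every 3. The shifts repeat in a cycle of length 3: positions 0,1,… shift by +12, +10, +9, then the pattern repeats.
Reversing it on rkkxo: r−12=f, k−10=a, k−9=b, x−12=l, o−10=e.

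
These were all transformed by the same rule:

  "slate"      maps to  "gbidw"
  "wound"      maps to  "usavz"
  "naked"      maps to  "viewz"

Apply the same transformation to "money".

ysvwo

s(18)→g(6) and l(11)→b(1) fit y≡23x+8 (mod 26); the inverse of 23 mod 26 is 17. This is an affine cipher: with a=0,…,z=25, each position x becomes (23x+8) mod 26.
For money: m(12)→23·12+8≡24=y; o(14)→23·14+8≡18=s; n(13)→23·13+8≡21=v; e(4)→23·4+8≡22=w; y(24)→23·24+8≡14=o (all mod 26).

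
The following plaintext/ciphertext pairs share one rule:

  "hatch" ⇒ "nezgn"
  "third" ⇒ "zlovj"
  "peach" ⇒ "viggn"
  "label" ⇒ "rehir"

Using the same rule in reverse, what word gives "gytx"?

aunt

Shifts by position in hatch: pos 0: h→n (+6), pos 1: a→e (+4), pos 2: t→z (+6), pos 3: c→g (+4) — repeating every 2. It's a Vigenère-style cipher with numeric key [6,4]: position i shifts by key[i mod 2].
Reversing it on gytx: g−6=a, y−4=u, t−6=n, x−4=t.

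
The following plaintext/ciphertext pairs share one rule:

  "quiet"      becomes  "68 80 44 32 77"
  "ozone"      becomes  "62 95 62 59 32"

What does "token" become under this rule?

77 62 50 32 59

q(#17)→68 and u(#21)→80: differences scale by 3, so n = 3·pos + 17. Each letter becomes 3×(its alphabet position, a=1..z=26) + 17.
Applying it to token: t=20→77, o=15→62, k=11→50, e=5→32, n=14→59.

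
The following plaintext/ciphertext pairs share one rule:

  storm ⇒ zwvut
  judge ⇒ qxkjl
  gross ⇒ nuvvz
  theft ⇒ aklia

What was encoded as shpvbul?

leisure

A repeating key of period 2 is used — shifts +7, +3 over and over.
Undoing it on shpvbul: s−7=l, h−3=e, p−7=i, v−3=s, b−7=u, u−3=r, l−7=e.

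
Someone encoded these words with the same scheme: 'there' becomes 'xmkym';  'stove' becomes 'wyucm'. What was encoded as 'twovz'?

prior

In there: t→x is +4, h→m is +5, e→k is +6, r→y is +7 — the shift increases by 1 each position. Letter i (0-indexed) is shifted by i+4, so successive shifts are 4, 5, 6, ….
Undoing it on twovz: t−4=p, w−5=r, o−6=i, v−7=o, z−8=r.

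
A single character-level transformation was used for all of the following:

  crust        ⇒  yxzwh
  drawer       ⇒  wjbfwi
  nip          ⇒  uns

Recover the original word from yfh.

cat

The output letters match the input read backwards, each shifted +5: crust reversed is tsurc. Two steps: reverse the string, then apply a Caesar shift of +5.
Reversing it on yfh: shift back: y−5=t, f−5=a, h−5=c → tac; then reverse → cat.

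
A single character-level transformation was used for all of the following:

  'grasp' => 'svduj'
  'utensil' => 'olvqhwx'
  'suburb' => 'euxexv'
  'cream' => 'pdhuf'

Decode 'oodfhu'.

The output letters match the input read backwards, each shifted +3: grasp reversed is psarg. The word is reversed, then every letter is shifted forward by 3.
Undoing it on oodfhu: shift back: o−3=l, o−3=l, d−3=a, f−3=c, h−3=e, u−3=r → llacer; then reverse → recall.

recall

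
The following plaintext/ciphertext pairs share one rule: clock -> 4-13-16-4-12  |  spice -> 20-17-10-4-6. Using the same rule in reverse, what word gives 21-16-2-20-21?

c is letter #3 and maps to 4: an offset of 1. The number is (letter's place in the alphabet, a=1) + 1.
Reversing it on 21-16-2-20-21: 21→(21−1)÷1=20=t, 16→(16−1)÷1=15=o, 2→(2−1)÷1=1=a, 20→(20−1)÷1=19=s, 21→(21−1)÷1=20=t.

toast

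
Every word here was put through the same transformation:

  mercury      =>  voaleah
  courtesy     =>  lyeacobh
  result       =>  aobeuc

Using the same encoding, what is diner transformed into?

mswoa

The shift depends on letter class: consonant m→v is +9, but vowel e→o is +10. Two shifts are in play — +10 for a/e/i/o/u, +9 for every other letter.
On diner: d(cons)+9=m, i(vowel)+10=s, n(cons)+9=w, e(vowel)+10=o, r(cons)+9=a.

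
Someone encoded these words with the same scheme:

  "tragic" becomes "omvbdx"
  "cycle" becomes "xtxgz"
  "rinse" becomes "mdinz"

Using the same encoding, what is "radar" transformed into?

Compare letters: t→o is +21, r→m is +21, a→v is +21 — a constant shift. It's a constant shift of +21 (ROT21).
Applying it to radar: r+21=m, a+21=v, d+21=y, a+21=v, r+21=m.

mvyvm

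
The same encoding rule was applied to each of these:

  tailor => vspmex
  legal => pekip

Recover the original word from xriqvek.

The output letters match the input read backwards, each shifted +4: tailor reversed is roliat. The word is reversed, then every letter is shifted forward by 4.
Decoding xriqvek: shift back: x−4=t, r−4=n, i−4=e, q−4=m, v−4=r, e−4=a, k−4=g → tnemrag; then reverse → garment.

garment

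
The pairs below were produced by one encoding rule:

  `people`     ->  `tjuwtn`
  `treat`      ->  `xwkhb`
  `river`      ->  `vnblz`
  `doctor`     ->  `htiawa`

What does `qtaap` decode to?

mouth

Letter i (0-indexed) is shifted by i+4, so successive shifts are 4, 5, 6, ….
Undoing it on qtaap: q−4=m, t−5=o, a−6=u, a−7=t, p−8=h.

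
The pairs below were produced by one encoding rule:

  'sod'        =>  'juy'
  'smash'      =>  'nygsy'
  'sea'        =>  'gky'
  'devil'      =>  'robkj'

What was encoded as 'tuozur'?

Two steps: reverse the string, then apply a Caesar shift of +6.
Undoing it on tuozur: shift back: t−6=n, u−6=o, o−6=i, z−6=t, u−6=o, r−6=l → noitol; then reverse → lotion.

lotion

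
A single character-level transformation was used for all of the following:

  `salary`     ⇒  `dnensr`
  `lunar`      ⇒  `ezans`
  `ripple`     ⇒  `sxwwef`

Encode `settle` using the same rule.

s(18)→d(3) and a(0)→n(13) fit y≡11x+13 (mod 26); the inverse of 11 mod 26 is 19. Each letter's alphabet position (a=0..z=25) is mapped through 11·x+13 mod 26 — an affine cipher.
Applying it to settle: s(18)→11·18+13≡3=d; e(4)→11·4+13≡5=f; t(19)→11·19+13≡14=o; t(19)→11·19+13≡14=o; l(11)→11·11+13≡4=e; e(4)→11·4+13≡5=f (all mod 26).

dfooef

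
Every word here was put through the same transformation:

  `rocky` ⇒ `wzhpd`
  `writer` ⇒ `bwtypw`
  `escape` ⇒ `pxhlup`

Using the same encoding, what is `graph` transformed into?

lwlum

The shift depends on letter class: consonant r→w is +5, but vowel o→z is +11. The rule splits by letter class: vowels +11, consonants +5.
Applying it to graph: g(cons)+5=l, r(cons)+5=w, a(vowel)+11=l, p(cons)+5=u, h(cons)+5=m.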